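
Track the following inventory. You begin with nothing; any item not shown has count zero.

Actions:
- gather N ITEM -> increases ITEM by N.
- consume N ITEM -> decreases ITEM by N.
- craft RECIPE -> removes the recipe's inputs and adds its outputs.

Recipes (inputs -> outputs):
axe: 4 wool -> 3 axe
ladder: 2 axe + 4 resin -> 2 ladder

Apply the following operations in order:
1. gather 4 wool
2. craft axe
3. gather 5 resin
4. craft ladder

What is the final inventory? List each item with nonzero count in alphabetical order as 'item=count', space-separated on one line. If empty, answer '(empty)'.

Answer: axe=1 ladder=2 resin=1

Derivation:
After 1 (gather 4 wool): wool=4
After 2 (craft axe): axe=3
After 3 (gather 5 resin): axe=3 resin=5
After 4 (craft ladder): axe=1 ladder=2 resin=1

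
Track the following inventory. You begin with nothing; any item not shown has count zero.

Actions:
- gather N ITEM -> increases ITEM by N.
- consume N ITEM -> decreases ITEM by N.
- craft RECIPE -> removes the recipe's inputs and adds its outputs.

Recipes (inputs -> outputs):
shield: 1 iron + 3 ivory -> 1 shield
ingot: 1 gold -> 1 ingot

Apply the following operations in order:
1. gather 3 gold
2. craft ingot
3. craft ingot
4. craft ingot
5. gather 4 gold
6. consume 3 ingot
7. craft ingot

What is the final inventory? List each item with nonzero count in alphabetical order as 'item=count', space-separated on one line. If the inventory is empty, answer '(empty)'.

Answer: gold=3 ingot=1

Derivation:
After 1 (gather 3 gold): gold=3
After 2 (craft ingot): gold=2 ingot=1
After 3 (craft ingot): gold=1 ingot=2
After 4 (craft ingot): ingot=3
After 5 (gather 4 gold): gold=4 ingot=3
After 6 (consume 3 ingot): gold=4
After 7 (craft ingot): gold=3 ingot=1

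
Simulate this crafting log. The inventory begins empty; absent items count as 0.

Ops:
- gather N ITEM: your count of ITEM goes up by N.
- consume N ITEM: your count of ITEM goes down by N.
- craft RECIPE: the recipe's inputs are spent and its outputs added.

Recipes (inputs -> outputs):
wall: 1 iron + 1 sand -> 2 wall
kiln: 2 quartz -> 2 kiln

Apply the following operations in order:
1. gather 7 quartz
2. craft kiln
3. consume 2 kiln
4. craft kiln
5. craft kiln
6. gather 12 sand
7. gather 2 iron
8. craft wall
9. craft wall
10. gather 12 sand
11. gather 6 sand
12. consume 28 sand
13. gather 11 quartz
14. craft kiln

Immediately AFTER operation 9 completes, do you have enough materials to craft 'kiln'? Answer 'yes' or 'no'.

Answer: no

Derivation:
After 1 (gather 7 quartz): quartz=7
After 2 (craft kiln): kiln=2 quartz=5
After 3 (consume 2 kiln): quartz=5
After 4 (craft kiln): kiln=2 quartz=3
After 5 (craft kiln): kiln=4 quartz=1
After 6 (gather 12 sand): kiln=4 quartz=1 sand=12
After 7 (gather 2 iron): iron=2 kiln=4 quartz=1 sand=12
After 8 (craft wall): iron=1 kiln=4 quartz=1 sand=11 wall=2
After 9 (craft wall): kiln=4 quartz=1 sand=10 wall=4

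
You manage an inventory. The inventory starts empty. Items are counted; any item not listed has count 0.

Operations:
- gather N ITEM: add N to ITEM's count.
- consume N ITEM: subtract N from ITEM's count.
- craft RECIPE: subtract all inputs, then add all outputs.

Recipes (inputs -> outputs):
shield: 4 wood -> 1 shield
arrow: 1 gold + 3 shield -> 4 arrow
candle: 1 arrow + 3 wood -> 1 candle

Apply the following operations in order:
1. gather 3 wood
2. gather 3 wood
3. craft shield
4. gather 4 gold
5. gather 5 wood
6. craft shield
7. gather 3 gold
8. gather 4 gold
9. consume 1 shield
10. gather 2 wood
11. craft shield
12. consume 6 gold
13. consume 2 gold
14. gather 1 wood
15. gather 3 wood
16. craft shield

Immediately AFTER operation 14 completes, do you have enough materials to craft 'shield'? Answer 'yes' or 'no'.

After 1 (gather 3 wood): wood=3
After 2 (gather 3 wood): wood=6
After 3 (craft shield): shield=1 wood=2
After 4 (gather 4 gold): gold=4 shield=1 wood=2
After 5 (gather 5 wood): gold=4 shield=1 wood=7
After 6 (craft shield): gold=4 shield=2 wood=3
After 7 (gather 3 gold): gold=7 shield=2 wood=3
After 8 (gather 4 gold): gold=11 shield=2 wood=3
After 9 (consume 1 shield): gold=11 shield=1 wood=3
After 10 (gather 2 wood): gold=11 shield=1 wood=5
After 11 (craft shield): gold=11 shield=2 wood=1
After 12 (consume 6 gold): gold=5 shield=2 wood=1
After 13 (consume 2 gold): gold=3 shield=2 wood=1
After 14 (gather 1 wood): gold=3 shield=2 wood=2

Answer: no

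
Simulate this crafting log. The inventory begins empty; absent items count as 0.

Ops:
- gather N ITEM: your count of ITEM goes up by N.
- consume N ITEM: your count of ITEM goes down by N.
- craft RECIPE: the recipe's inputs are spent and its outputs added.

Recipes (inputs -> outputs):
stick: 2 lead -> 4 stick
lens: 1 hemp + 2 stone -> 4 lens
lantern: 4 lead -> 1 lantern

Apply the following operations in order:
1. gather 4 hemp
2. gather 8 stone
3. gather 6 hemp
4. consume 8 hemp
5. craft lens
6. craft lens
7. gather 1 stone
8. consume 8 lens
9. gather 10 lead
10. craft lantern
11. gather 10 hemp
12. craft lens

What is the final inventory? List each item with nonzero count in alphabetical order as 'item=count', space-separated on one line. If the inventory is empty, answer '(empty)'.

After 1 (gather 4 hemp): hemp=4
After 2 (gather 8 stone): hemp=4 stone=8
After 3 (gather 6 hemp): hemp=10 stone=8
After 4 (consume 8 hemp): hemp=2 stone=8
After 5 (craft lens): hemp=1 lens=4 stone=6
After 6 (craft lens): lens=8 stone=4
After 7 (gather 1 stone): lens=8 stone=5
After 8 (consume 8 lens): stone=5
After 9 (gather 10 lead): lead=10 stone=5
After 10 (craft lantern): lantern=1 lead=6 stone=5
After 11 (gather 10 hemp): hemp=10 lantern=1 lead=6 stone=5
After 12 (craft lens): hemp=9 lantern=1 lead=6 lens=4 stone=3

Answer: hemp=9 lantern=1 lead=6 lens=4 stone=3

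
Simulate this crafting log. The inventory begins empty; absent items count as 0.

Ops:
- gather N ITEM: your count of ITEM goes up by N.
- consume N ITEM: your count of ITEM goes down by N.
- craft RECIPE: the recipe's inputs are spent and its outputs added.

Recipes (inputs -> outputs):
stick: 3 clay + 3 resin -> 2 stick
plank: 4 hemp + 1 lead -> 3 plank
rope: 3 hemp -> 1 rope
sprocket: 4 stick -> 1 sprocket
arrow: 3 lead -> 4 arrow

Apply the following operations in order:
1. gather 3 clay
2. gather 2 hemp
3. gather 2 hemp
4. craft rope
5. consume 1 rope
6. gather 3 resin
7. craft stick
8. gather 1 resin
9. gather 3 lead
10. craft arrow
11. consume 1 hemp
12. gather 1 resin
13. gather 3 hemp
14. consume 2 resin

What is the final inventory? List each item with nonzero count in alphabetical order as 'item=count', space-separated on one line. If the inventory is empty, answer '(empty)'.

After 1 (gather 3 clay): clay=3
After 2 (gather 2 hemp): clay=3 hemp=2
After 3 (gather 2 hemp): clay=3 hemp=4
After 4 (craft rope): clay=3 hemp=1 rope=1
After 5 (consume 1 rope): clay=3 hemp=1
After 6 (gather 3 resin): clay=3 hemp=1 resin=3
After 7 (craft stick): hemp=1 stick=2
After 8 (gather 1 resin): hemp=1 resin=1 stick=2
After 9 (gather 3 lead): hemp=1 lead=3 resin=1 stick=2
After 10 (craft arrow): arrow=4 hemp=1 resin=1 stick=2
After 11 (consume 1 hemp): arrow=4 resin=1 stick=2
After 12 (gather 1 resin): arrow=4 resin=2 stick=2
After 13 (gather 3 hemp): arrow=4 hemp=3 resin=2 stick=2
After 14 (consume 2 resin): arrow=4 hemp=3 stick=2

Answer: arrow=4 hemp=3 stick=2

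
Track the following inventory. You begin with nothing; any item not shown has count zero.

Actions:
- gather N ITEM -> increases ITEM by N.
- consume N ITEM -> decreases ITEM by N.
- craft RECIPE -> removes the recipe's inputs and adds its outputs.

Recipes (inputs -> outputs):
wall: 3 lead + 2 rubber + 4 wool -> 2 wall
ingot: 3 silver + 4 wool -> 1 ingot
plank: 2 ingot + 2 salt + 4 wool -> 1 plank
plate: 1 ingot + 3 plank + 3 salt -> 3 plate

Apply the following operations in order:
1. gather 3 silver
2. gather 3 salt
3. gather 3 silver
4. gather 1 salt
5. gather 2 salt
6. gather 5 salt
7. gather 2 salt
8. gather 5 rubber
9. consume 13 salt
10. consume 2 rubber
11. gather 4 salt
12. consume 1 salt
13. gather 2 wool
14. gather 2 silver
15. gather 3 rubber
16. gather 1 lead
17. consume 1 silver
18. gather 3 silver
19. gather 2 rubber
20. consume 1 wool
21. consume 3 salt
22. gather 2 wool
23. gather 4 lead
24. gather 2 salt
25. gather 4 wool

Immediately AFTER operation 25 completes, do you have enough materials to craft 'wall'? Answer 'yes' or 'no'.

After 1 (gather 3 silver): silver=3
After 2 (gather 3 salt): salt=3 silver=3
After 3 (gather 3 silver): salt=3 silver=6
After 4 (gather 1 salt): salt=4 silver=6
After 5 (gather 2 salt): salt=6 silver=6
After 6 (gather 5 salt): salt=11 silver=6
After 7 (gather 2 salt): salt=13 silver=6
After 8 (gather 5 rubber): rubber=5 salt=13 silver=6
After 9 (consume 13 salt): rubber=5 silver=6
After 10 (consume 2 rubber): rubber=3 silver=6
After 11 (gather 4 salt): rubber=3 salt=4 silver=6
After 12 (consume 1 salt): rubber=3 salt=3 silver=6
After 13 (gather 2 wool): rubber=3 salt=3 silver=6 wool=2
After 14 (gather 2 silver): rubber=3 salt=3 silver=8 wool=2
After 15 (gather 3 rubber): rubber=6 salt=3 silver=8 wool=2
After 16 (gather 1 lead): lead=1 rubber=6 salt=3 silver=8 wool=2
After 17 (consume 1 silver): lead=1 rubber=6 salt=3 silver=7 wool=2
After 18 (gather 3 silver): lead=1 rubber=6 salt=3 silver=10 wool=2
After 19 (gather 2 rubber): lead=1 rubber=8 salt=3 silver=10 wool=2
After 20 (consume 1 wool): lead=1 rubber=8 salt=3 silver=10 wool=1
After 21 (consume 3 salt): lead=1 rubber=8 silver=10 wool=1
After 22 (gather 2 wool): lead=1 rubber=8 silver=10 wool=3
After 23 (gather 4 lead): lead=5 rubber=8 silver=10 wool=3
After 24 (gather 2 salt): lead=5 rubber=8 salt=2 silver=10 wool=3
After 25 (gather 4 wool): lead=5 rubber=8 salt=2 silver=10 wool=7

Answer: yes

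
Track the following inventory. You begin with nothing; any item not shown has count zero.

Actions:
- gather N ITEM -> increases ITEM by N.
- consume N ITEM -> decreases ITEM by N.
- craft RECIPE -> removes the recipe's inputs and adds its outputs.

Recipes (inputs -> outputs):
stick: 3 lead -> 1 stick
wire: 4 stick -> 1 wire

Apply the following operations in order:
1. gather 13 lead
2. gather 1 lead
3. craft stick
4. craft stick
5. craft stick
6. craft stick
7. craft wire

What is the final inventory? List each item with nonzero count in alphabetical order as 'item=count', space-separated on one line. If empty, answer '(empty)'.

After 1 (gather 13 lead): lead=13
After 2 (gather 1 lead): lead=14
After 3 (craft stick): lead=11 stick=1
After 4 (craft stick): lead=8 stick=2
After 5 (craft stick): lead=5 stick=3
After 6 (craft stick): lead=2 stick=4
After 7 (craft wire): lead=2 wire=1

Answer: lead=2 wire=1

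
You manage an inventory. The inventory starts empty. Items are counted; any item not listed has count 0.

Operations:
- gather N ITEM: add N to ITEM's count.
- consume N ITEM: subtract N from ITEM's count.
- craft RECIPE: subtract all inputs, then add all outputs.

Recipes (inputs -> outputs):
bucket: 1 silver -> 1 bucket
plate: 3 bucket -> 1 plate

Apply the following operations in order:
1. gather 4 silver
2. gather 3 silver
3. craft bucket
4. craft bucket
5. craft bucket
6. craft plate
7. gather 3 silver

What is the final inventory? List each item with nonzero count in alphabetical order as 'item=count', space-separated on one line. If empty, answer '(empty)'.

Answer: plate=1 silver=7

Derivation:
After 1 (gather 4 silver): silver=4
After 2 (gather 3 silver): silver=7
After 3 (craft bucket): bucket=1 silver=6
After 4 (craft bucket): bucket=2 silver=5
After 5 (craft bucket): bucket=3 silver=4
After 6 (craft plate): plate=1 silver=4
After 7 (gather 3 silver): plate=1 silver=7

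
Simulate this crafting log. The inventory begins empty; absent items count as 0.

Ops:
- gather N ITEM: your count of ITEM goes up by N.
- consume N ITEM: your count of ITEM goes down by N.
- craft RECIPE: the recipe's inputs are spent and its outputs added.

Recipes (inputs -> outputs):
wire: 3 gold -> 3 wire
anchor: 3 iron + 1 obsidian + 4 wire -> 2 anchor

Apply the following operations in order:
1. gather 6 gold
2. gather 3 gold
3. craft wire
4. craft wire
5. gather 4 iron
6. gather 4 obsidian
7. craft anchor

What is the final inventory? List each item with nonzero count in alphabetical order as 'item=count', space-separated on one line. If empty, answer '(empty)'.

After 1 (gather 6 gold): gold=6
After 2 (gather 3 gold): gold=9
After 3 (craft wire): gold=6 wire=3
After 4 (craft wire): gold=3 wire=6
After 5 (gather 4 iron): gold=3 iron=4 wire=6
After 6 (gather 4 obsidian): gold=3 iron=4 obsidian=4 wire=6
After 7 (craft anchor): anchor=2 gold=3 iron=1 obsidian=3 wire=2

Answer: anchor=2 gold=3 iron=1 obsidian=3 wire=2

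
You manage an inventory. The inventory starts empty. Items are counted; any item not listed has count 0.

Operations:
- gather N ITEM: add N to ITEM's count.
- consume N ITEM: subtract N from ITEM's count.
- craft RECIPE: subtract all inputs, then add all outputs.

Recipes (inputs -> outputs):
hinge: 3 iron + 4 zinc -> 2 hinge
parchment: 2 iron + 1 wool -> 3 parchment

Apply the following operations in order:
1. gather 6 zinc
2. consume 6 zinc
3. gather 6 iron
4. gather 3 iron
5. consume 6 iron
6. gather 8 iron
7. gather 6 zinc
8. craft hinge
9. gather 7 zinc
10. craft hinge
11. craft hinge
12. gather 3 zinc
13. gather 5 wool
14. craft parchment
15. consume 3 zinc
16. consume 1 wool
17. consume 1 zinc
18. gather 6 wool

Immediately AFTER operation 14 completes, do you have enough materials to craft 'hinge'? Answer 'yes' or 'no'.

Answer: no

Derivation:
After 1 (gather 6 zinc): zinc=6
After 2 (consume 6 zinc): (empty)
After 3 (gather 6 iron): iron=6
After 4 (gather 3 iron): iron=9
After 5 (consume 6 iron): iron=3
After 6 (gather 8 iron): iron=11
After 7 (gather 6 zinc): iron=11 zinc=6
After 8 (craft hinge): hinge=2 iron=8 zinc=2
After 9 (gather 7 zinc): hinge=2 iron=8 zinc=9
After 10 (craft hinge): hinge=4 iron=5 zinc=5
After 11 (craft hinge): hinge=6 iron=2 zinc=1
After 12 (gather 3 zinc): hinge=6 iron=2 zinc=4
After 13 (gather 5 wool): hinge=6 iron=2 wool=5 zinc=4
After 14 (craft parchment): hinge=6 parchment=3 wool=4 zinc=4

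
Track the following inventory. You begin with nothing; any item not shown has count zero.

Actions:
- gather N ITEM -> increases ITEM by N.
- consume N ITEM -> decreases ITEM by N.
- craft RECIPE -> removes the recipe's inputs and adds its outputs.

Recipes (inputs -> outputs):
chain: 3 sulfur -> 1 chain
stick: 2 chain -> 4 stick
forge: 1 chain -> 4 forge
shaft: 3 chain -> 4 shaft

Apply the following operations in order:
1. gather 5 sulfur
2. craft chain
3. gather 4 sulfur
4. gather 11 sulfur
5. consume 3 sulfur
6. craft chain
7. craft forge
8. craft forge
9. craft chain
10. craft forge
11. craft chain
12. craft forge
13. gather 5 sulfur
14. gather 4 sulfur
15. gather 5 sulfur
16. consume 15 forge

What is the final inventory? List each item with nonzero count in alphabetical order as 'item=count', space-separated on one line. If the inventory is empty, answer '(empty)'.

After 1 (gather 5 sulfur): sulfur=5
After 2 (craft chain): chain=1 sulfur=2
After 3 (gather 4 sulfur): chain=1 sulfur=6
After 4 (gather 11 sulfur): chain=1 sulfur=17
After 5 (consume 3 sulfur): chain=1 sulfur=14
After 6 (craft chain): chain=2 sulfur=11
After 7 (craft forge): chain=1 forge=4 sulfur=11
After 8 (craft forge): forge=8 sulfur=11
After 9 (craft chain): chain=1 forge=8 sulfur=8
After 10 (craft forge): forge=12 sulfur=8
After 11 (craft chain): chain=1 forge=12 sulfur=5
After 12 (craft forge): forge=16 sulfur=5
After 13 (gather 5 sulfur): forge=16 sulfur=10
After 14 (gather 4 sulfur): forge=16 sulfur=14
After 15 (gather 5 sulfur): forge=16 sulfur=19
After 16 (consume 15 forge): forge=1 sulfur=19

Answer: forge=1 sulfur=19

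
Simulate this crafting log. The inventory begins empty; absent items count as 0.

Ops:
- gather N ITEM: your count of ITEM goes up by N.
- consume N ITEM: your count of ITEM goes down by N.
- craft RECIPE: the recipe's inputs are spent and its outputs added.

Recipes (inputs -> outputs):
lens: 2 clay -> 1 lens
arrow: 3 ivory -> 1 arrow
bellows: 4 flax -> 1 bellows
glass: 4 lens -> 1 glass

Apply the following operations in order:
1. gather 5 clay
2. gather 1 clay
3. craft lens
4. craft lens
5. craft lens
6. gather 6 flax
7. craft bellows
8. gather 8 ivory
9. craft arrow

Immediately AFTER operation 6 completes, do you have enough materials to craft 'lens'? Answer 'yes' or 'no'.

After 1 (gather 5 clay): clay=5
After 2 (gather 1 clay): clay=6
After 3 (craft lens): clay=4 lens=1
After 4 (craft lens): clay=2 lens=2
After 5 (craft lens): lens=3
After 6 (gather 6 flax): flax=6 lens=3

Answer: no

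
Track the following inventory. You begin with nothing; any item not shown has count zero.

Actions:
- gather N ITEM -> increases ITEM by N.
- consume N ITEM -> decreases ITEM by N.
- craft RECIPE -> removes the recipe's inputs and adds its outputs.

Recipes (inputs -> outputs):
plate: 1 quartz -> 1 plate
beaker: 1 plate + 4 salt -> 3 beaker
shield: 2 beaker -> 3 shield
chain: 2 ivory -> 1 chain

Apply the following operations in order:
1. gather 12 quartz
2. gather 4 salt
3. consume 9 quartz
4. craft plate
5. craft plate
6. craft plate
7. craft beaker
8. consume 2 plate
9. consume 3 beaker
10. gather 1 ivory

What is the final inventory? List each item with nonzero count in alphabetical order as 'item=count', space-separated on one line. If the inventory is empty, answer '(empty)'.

After 1 (gather 12 quartz): quartz=12
After 2 (gather 4 salt): quartz=12 salt=4
After 3 (consume 9 quartz): quartz=3 salt=4
After 4 (craft plate): plate=1 quartz=2 salt=4
After 5 (craft plate): plate=2 quartz=1 salt=4
After 6 (craft plate): plate=3 salt=4
After 7 (craft beaker): beaker=3 plate=2
After 8 (consume 2 plate): beaker=3
After 9 (consume 3 beaker): (empty)
After 10 (gather 1 ivory): ivory=1

Answer: ivory=1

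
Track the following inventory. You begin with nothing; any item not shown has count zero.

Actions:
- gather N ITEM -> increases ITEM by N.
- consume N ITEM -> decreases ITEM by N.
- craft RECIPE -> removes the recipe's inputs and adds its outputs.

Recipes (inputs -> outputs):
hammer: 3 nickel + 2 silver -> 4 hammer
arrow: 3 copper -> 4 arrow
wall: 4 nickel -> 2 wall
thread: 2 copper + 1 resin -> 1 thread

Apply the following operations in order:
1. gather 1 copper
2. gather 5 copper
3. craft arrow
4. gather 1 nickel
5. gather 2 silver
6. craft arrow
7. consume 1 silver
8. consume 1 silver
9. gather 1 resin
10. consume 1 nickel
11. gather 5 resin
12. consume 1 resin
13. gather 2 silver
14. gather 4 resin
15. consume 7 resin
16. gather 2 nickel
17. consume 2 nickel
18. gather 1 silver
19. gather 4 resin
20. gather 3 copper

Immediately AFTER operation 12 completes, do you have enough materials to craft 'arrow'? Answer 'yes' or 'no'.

After 1 (gather 1 copper): copper=1
After 2 (gather 5 copper): copper=6
After 3 (craft arrow): arrow=4 copper=3
After 4 (gather 1 nickel): arrow=4 copper=3 nickel=1
After 5 (gather 2 silver): arrow=4 copper=3 nickel=1 silver=2
After 6 (craft arrow): arrow=8 nickel=1 silver=2
After 7 (consume 1 silver): arrow=8 nickel=1 silver=1
After 8 (consume 1 silver): arrow=8 nickel=1
After 9 (gather 1 resin): arrow=8 nickel=1 resin=1
After 10 (consume 1 nickel): arrow=8 resin=1
After 11 (gather 5 resin): arrow=8 resin=6
After 12 (consume 1 resin): arrow=8 resin=5

Answer: no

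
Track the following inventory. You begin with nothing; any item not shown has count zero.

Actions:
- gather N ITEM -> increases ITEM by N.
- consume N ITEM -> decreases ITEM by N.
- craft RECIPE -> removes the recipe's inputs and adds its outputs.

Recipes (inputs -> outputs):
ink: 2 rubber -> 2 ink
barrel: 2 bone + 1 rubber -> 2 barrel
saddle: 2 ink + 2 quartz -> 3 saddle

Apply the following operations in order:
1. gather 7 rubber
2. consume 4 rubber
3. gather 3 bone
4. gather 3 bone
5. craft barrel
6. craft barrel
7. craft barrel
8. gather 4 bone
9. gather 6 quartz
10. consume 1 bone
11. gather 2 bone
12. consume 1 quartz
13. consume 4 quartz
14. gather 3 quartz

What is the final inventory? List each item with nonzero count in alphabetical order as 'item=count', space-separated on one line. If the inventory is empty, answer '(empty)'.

Answer: barrel=6 bone=5 quartz=4

Derivation:
After 1 (gather 7 rubber): rubber=7
After 2 (consume 4 rubber): rubber=3
After 3 (gather 3 bone): bone=3 rubber=3
After 4 (gather 3 bone): bone=6 rubber=3
After 5 (craft barrel): barrel=2 bone=4 rubber=2
After 6 (craft barrel): barrel=4 bone=2 rubber=1
After 7 (craft barrel): barrel=6
After 8 (gather 4 bone): barrel=6 bone=4
After 9 (gather 6 quartz): barrel=6 bone=4 quartz=6
After 10 (consume 1 bone): barrel=6 bone=3 quartz=6
After 11 (gather 2 bone): barrel=6 bone=5 quartz=6
After 12 (consume 1 quartz): barrel=6 bone=5 quartz=5
After 13 (consume 4 quartz): barrel=6 bone=5 quartz=1
After 14 (gather 3 quartz): barrel=6 bone=5 quartz=4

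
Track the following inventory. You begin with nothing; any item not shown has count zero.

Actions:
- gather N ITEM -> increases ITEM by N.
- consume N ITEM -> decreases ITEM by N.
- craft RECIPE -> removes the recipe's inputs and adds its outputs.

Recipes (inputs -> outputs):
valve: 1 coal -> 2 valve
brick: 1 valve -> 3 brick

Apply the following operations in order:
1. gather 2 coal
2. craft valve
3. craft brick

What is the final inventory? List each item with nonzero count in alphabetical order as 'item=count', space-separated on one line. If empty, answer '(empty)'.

After 1 (gather 2 coal): coal=2
After 2 (craft valve): coal=1 valve=2
After 3 (craft brick): brick=3 coal=1 valve=1

Answer: brick=3 coal=1 valve=1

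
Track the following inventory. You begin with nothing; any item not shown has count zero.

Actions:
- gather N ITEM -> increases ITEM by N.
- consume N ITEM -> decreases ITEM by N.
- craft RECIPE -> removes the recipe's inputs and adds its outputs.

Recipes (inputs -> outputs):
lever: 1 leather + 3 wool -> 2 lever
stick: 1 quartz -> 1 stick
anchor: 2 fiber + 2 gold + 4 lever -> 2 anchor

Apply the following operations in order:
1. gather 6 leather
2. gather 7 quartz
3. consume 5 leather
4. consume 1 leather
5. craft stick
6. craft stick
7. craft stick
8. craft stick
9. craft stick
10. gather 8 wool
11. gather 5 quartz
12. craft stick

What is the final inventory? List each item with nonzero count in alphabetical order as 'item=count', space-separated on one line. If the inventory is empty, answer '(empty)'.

After 1 (gather 6 leather): leather=6
After 2 (gather 7 quartz): leather=6 quartz=7
After 3 (consume 5 leather): leather=1 quartz=7
After 4 (consume 1 leather): quartz=7
After 5 (craft stick): quartz=6 stick=1
After 6 (craft stick): quartz=5 stick=2
After 7 (craft stick): quartz=4 stick=3
After 8 (craft stick): quartz=3 stick=4
After 9 (craft stick): quartz=2 stick=5
After 10 (gather 8 wool): quartz=2 stick=5 wool=8
After 11 (gather 5 quartz): quartz=7 stick=5 wool=8
After 12 (craft stick): quartz=6 stick=6 wool=8

Answer: quartz=6 stick=6 wool=8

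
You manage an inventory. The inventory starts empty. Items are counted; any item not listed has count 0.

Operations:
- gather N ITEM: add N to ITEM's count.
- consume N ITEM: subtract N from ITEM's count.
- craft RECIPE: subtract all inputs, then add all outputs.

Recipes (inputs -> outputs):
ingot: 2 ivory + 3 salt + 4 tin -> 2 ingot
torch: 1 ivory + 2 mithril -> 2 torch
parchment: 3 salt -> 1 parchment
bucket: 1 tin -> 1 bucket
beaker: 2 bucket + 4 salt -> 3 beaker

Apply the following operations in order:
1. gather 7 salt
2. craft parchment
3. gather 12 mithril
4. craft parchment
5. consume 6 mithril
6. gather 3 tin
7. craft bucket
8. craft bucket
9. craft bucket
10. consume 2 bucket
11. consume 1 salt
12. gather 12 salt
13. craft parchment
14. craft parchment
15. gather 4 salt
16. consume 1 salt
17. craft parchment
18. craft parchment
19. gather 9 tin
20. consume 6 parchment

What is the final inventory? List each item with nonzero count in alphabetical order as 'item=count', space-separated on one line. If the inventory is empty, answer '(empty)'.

Answer: bucket=1 mithril=6 salt=3 tin=9

Derivation:
After 1 (gather 7 salt): salt=7
After 2 (craft parchment): parchment=1 salt=4
After 3 (gather 12 mithril): mithril=12 parchment=1 salt=4
After 4 (craft parchment): mithril=12 parchment=2 salt=1
After 5 (consume 6 mithril): mithril=6 parchment=2 salt=1
After 6 (gather 3 tin): mithril=6 parchment=2 salt=1 tin=3
After 7 (craft bucket): bucket=1 mithril=6 parchment=2 salt=1 tin=2
After 8 (craft bucket): bucket=2 mithril=6 parchment=2 salt=1 tin=1
After 9 (craft bucket): bucket=3 mithril=6 parchment=2 salt=1
After 10 (consume 2 bucket): bucket=1 mithril=6 parchment=2 salt=1
After 11 (consume 1 salt): bucket=1 mithril=6 parchment=2
After 12 (gather 12 salt): bucket=1 mithril=6 parchment=2 salt=12
After 13 (craft parchment): bucket=1 mithril=6 parchment=3 salt=9
After 14 (craft parchment): bucket=1 mithril=6 parchment=4 salt=6
After 15 (gather 4 salt): bucket=1 mithril=6 parchment=4 salt=10
After 16 (consume 1 salt): bucket=1 mithril=6 parchment=4 salt=9
After 17 (craft parchment): bucket=1 mithril=6 parchment=5 salt=6
After 18 (craft parchment): bucket=1 mithril=6 parchment=6 salt=3
After 19 (gather 9 tin): bucket=1 mithril=6 parchment=6 salt=3 tin=9
After 20 (consume 6 parchment): bucket=1 mithril=6 salt=3 tin=9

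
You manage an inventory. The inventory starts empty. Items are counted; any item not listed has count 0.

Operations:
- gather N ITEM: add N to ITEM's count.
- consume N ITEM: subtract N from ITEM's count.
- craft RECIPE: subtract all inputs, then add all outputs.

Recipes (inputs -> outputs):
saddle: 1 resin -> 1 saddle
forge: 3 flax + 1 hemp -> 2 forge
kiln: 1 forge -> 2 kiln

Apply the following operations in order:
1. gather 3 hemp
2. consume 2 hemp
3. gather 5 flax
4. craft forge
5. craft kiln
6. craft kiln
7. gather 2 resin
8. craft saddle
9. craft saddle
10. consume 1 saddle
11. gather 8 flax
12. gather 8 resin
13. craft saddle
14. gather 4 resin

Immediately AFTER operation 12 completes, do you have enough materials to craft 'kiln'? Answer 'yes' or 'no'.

Answer: no

Derivation:
After 1 (gather 3 hemp): hemp=3
After 2 (consume 2 hemp): hemp=1
After 3 (gather 5 flax): flax=5 hemp=1
After 4 (craft forge): flax=2 forge=2
After 5 (craft kiln): flax=2 forge=1 kiln=2
After 6 (craft kiln): flax=2 kiln=4
After 7 (gather 2 resin): flax=2 kiln=4 resin=2
After 8 (craft saddle): flax=2 kiln=4 resin=1 saddle=1
After 9 (craft saddle): flax=2 kiln=4 saddle=2
After 10 (consume 1 saddle): flax=2 kiln=4 saddle=1
After 11 (gather 8 flax): flax=10 kiln=4 saddle=1
After 12 (gather 8 resin): flax=10 kiln=4 resin=8 saddle=1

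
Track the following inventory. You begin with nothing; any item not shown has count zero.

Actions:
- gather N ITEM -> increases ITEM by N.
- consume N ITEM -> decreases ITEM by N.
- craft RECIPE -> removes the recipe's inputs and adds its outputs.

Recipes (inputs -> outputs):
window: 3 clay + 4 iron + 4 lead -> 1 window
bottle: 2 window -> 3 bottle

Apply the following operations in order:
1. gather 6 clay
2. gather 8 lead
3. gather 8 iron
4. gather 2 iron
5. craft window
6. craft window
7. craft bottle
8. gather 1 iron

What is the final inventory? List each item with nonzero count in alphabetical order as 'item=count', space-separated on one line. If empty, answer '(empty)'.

After 1 (gather 6 clay): clay=6
After 2 (gather 8 lead): clay=6 lead=8
After 3 (gather 8 iron): clay=6 iron=8 lead=8
After 4 (gather 2 iron): clay=6 iron=10 lead=8
After 5 (craft window): clay=3 iron=6 lead=4 window=1
After 6 (craft window): iron=2 window=2
After 7 (craft bottle): bottle=3 iron=2
After 8 (gather 1 iron): bottle=3 iron=3

Answer: bottle=3 iron=3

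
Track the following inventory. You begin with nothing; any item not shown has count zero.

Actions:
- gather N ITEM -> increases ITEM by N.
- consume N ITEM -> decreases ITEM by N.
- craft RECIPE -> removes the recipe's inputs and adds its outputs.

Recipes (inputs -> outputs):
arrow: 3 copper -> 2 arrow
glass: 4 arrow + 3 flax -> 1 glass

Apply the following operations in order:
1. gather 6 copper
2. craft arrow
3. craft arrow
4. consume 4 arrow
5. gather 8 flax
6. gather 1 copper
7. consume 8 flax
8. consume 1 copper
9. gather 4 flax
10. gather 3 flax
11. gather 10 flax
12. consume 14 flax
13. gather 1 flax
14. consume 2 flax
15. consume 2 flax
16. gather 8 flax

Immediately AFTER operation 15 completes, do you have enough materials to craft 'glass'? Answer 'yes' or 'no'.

After 1 (gather 6 copper): copper=6
After 2 (craft arrow): arrow=2 copper=3
After 3 (craft arrow): arrow=4
After 4 (consume 4 arrow): (empty)
After 5 (gather 8 flax): flax=8
After 6 (gather 1 copper): copper=1 flax=8
After 7 (consume 8 flax): copper=1
After 8 (consume 1 copper): (empty)
After 9 (gather 4 flax): flax=4
After 10 (gather 3 flax): flax=7
After 11 (gather 10 flax): flax=17
After 12 (consume 14 flax): flax=3
After 13 (gather 1 flax): flax=4
After 14 (consume 2 flax): flax=2
After 15 (consume 2 flax): (empty)

Answer: no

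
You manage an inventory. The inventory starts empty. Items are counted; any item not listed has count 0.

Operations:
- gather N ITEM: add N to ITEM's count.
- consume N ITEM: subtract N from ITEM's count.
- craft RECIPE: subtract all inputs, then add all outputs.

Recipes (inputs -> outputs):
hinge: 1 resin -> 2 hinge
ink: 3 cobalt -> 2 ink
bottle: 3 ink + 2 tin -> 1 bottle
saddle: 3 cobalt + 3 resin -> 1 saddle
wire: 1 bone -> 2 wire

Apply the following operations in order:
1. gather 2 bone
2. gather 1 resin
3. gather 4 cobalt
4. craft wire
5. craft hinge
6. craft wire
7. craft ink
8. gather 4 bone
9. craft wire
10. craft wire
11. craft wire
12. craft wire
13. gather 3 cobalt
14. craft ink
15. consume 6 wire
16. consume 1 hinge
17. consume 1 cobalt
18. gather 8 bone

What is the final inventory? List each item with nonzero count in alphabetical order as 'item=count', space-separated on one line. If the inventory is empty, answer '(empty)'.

After 1 (gather 2 bone): bone=2
After 2 (gather 1 resin): bone=2 resin=1
After 3 (gather 4 cobalt): bone=2 cobalt=4 resin=1
After 4 (craft wire): bone=1 cobalt=4 resin=1 wire=2
After 5 (craft hinge): bone=1 cobalt=4 hinge=2 wire=2
After 6 (craft wire): cobalt=4 hinge=2 wire=4
After 7 (craft ink): cobalt=1 hinge=2 ink=2 wire=4
After 8 (gather 4 bone): bone=4 cobalt=1 hinge=2 ink=2 wire=4
After 9 (craft wire): bone=3 cobalt=1 hinge=2 ink=2 wire=6
After 10 (craft wire): bone=2 cobalt=1 hinge=2 ink=2 wire=8
After 11 (craft wire): bone=1 cobalt=1 hinge=2 ink=2 wire=10
After 12 (craft wire): cobalt=1 hinge=2 ink=2 wire=12
After 13 (gather 3 cobalt): cobalt=4 hinge=2 ink=2 wire=12
After 14 (craft ink): cobalt=1 hinge=2 ink=4 wire=12
After 15 (consume 6 wire): cobalt=1 hinge=2 ink=4 wire=6
After 16 (consume 1 hinge): cobalt=1 hinge=1 ink=4 wire=6
After 17 (consume 1 cobalt): hinge=1 ink=4 wire=6
After 18 (gather 8 bone): bone=8 hinge=1 ink=4 wire=6

Answer: bone=8 hinge=1 ink=4 wire=6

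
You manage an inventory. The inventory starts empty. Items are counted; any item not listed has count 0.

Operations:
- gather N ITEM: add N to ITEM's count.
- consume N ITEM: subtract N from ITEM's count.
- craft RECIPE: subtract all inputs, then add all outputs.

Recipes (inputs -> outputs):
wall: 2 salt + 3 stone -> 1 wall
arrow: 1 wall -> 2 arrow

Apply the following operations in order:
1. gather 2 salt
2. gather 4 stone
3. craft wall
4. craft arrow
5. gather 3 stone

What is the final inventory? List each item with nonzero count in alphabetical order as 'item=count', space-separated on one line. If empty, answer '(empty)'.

Answer: arrow=2 stone=4

Derivation:
After 1 (gather 2 salt): salt=2
After 2 (gather 4 stone): salt=2 stone=4
After 3 (craft wall): stone=1 wall=1
After 4 (craft arrow): arrow=2 stone=1
After 5 (gather 3 stone): arrow=2 stone=4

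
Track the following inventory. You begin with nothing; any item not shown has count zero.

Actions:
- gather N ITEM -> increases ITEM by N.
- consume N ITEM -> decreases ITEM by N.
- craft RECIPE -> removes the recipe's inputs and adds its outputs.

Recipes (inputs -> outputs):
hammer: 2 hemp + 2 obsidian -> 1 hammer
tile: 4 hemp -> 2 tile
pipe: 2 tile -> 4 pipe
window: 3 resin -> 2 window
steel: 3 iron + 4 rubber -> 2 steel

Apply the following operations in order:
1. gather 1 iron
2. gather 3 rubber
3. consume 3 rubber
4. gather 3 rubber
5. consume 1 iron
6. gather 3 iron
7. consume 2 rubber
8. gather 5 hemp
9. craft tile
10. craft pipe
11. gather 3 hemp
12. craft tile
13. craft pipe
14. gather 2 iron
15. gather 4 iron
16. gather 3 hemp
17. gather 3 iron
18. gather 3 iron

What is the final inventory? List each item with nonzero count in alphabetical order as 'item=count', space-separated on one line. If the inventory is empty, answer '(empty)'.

Answer: hemp=3 iron=15 pipe=8 rubber=1

Derivation:
After 1 (gather 1 iron): iron=1
After 2 (gather 3 rubber): iron=1 rubber=3
After 3 (consume 3 rubber): iron=1
After 4 (gather 3 rubber): iron=1 rubber=3
After 5 (consume 1 iron): rubber=3
After 6 (gather 3 iron): iron=3 rubber=3
After 7 (consume 2 rubber): iron=3 rubber=1
After 8 (gather 5 hemp): hemp=5 iron=3 rubber=1
After 9 (craft tile): hemp=1 iron=3 rubber=1 tile=2
After 10 (craft pipe): hemp=1 iron=3 pipe=4 rubber=1
After 11 (gather 3 hemp): hemp=4 iron=3 pipe=4 rubber=1
After 12 (craft tile): iron=3 pipe=4 rubber=1 tile=2
After 13 (craft pipe): iron=3 pipe=8 rubber=1
After 14 (gather 2 iron): iron=5 pipe=8 rubber=1
After 15 (gather 4 iron): iron=9 pipe=8 rubber=1
After 16 (gather 3 hemp): hemp=3 iron=9 pipe=8 rubber=1
After 17 (gather 3 iron): hemp=3 iron=12 pipe=8 rubber=1
After 18 (gather 3 iron): hemp=3 iron=15 pipe=8 rubber=1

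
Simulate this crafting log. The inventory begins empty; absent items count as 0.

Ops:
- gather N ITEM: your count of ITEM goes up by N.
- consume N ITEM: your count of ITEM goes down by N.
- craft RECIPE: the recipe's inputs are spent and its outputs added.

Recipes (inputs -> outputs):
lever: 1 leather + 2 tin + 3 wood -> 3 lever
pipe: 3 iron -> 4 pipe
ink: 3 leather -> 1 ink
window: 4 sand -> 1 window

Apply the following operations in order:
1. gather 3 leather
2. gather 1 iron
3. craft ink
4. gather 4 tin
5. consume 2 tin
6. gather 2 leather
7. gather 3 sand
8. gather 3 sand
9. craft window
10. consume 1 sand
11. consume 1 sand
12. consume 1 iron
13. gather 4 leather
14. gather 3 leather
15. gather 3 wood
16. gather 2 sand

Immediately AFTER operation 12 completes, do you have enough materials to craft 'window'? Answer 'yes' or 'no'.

After 1 (gather 3 leather): leather=3
After 2 (gather 1 iron): iron=1 leather=3
After 3 (craft ink): ink=1 iron=1
After 4 (gather 4 tin): ink=1 iron=1 tin=4
After 5 (consume 2 tin): ink=1 iron=1 tin=2
After 6 (gather 2 leather): ink=1 iron=1 leather=2 tin=2
After 7 (gather 3 sand): ink=1 iron=1 leather=2 sand=3 tin=2
After 8 (gather 3 sand): ink=1 iron=1 leather=2 sand=6 tin=2
After 9 (craft window): ink=1 iron=1 leather=2 sand=2 tin=2 window=1
After 10 (consume 1 sand): ink=1 iron=1 leather=2 sand=1 tin=2 window=1
After 11 (consume 1 sand): ink=1 iron=1 leather=2 tin=2 window=1
After 12 (consume 1 iron): ink=1 leather=2 tin=2 window=1

Answer: no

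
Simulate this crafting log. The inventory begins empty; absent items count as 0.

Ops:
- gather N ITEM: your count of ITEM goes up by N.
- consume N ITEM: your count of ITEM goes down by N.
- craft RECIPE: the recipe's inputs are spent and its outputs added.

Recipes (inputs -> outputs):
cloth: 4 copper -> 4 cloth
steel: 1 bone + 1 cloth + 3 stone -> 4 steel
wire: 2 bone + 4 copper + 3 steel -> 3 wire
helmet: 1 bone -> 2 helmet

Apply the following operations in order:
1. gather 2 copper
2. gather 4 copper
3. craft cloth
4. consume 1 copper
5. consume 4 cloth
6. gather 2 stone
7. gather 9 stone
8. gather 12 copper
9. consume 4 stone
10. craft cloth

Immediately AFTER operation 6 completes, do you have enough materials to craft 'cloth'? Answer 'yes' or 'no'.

After 1 (gather 2 copper): copper=2
After 2 (gather 4 copper): copper=6
After 3 (craft cloth): cloth=4 copper=2
After 4 (consume 1 copper): cloth=4 copper=1
After 5 (consume 4 cloth): copper=1
After 6 (gather 2 stone): copper=1 stone=2

Answer: no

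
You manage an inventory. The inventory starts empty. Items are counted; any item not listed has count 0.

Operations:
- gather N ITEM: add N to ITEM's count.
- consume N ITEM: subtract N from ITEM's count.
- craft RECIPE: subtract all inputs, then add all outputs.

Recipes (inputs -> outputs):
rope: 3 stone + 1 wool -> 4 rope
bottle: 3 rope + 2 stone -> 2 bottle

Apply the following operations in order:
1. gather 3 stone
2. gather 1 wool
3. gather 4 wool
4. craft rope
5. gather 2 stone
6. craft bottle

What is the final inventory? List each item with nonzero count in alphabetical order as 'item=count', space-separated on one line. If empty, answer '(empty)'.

After 1 (gather 3 stone): stone=3
After 2 (gather 1 wool): stone=3 wool=1
After 3 (gather 4 wool): stone=3 wool=5
After 4 (craft rope): rope=4 wool=4
After 5 (gather 2 stone): rope=4 stone=2 wool=4
After 6 (craft bottle): bottle=2 rope=1 wool=4

Answer: bottle=2 rope=1 wool=4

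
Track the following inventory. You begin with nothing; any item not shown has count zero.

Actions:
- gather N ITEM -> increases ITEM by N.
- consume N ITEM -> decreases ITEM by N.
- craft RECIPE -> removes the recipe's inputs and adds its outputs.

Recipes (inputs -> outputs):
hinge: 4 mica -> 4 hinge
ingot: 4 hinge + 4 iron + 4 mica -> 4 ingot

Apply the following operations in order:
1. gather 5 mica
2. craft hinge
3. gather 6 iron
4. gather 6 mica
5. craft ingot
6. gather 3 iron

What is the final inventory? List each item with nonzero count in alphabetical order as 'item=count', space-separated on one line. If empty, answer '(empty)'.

Answer: ingot=4 iron=5 mica=3

Derivation:
After 1 (gather 5 mica): mica=5
After 2 (craft hinge): hinge=4 mica=1
After 3 (gather 6 iron): hinge=4 iron=6 mica=1
After 4 (gather 6 mica): hinge=4 iron=6 mica=7
After 5 (craft ingot): ingot=4 iron=2 mica=3
After 6 (gather 3 iron): ingot=4 iron=5 mica=3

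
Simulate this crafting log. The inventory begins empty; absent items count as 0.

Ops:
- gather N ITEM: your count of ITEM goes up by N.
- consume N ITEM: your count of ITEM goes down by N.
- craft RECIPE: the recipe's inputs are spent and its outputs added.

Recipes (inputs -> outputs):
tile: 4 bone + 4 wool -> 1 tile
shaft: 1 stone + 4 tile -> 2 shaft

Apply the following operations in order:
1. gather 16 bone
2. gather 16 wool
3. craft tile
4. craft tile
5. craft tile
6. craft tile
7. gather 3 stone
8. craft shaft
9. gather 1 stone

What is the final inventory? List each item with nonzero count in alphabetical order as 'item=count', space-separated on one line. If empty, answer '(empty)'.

Answer: shaft=2 stone=3

Derivation:
After 1 (gather 16 bone): bone=16
After 2 (gather 16 wool): bone=16 wool=16
After 3 (craft tile): bone=12 tile=1 wool=12
After 4 (craft tile): bone=8 tile=2 wool=8
After 5 (craft tile): bone=4 tile=3 wool=4
After 6 (craft tile): tile=4
After 7 (gather 3 stone): stone=3 tile=4
After 8 (craft shaft): shaft=2 stone=2
After 9 (gather 1 stone): shaft=2 stone=3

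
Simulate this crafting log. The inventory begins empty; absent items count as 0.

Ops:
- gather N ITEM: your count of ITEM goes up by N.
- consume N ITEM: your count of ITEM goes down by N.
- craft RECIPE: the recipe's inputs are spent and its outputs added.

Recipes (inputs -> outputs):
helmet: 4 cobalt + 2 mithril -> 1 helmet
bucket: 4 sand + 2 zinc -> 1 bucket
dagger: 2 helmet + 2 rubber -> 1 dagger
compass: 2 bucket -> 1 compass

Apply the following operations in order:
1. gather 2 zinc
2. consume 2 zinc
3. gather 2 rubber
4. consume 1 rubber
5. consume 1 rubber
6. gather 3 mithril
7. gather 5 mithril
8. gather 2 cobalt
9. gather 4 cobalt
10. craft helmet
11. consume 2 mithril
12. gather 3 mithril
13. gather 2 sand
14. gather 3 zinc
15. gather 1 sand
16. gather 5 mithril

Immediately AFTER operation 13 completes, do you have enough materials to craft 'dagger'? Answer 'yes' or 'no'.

After 1 (gather 2 zinc): zinc=2
After 2 (consume 2 zinc): (empty)
After 3 (gather 2 rubber): rubber=2
After 4 (consume 1 rubber): rubber=1
After 5 (consume 1 rubber): (empty)
After 6 (gather 3 mithril): mithril=3
After 7 (gather 5 mithril): mithril=8
After 8 (gather 2 cobalt): cobalt=2 mithril=8
After 9 (gather 4 cobalt): cobalt=6 mithril=8
After 10 (craft helmet): cobalt=2 helmet=1 mithril=6
After 11 (consume 2 mithril): cobalt=2 helmet=1 mithril=4
After 12 (gather 3 mithril): cobalt=2 helmet=1 mithril=7
After 13 (gather 2 sand): cobalt=2 helmet=1 mithril=7 sand=2

Answer: no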